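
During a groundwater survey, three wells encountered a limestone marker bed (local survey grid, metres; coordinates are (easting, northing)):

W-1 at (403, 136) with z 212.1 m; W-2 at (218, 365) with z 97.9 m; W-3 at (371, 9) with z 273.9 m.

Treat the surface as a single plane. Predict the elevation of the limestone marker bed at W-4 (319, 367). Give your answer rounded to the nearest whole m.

Two edge vectors: W-1→W-2 = (-185, 229, -114.2), W-1→W-3 = (-32, -127, 61.8).
Normal n = (W-1→W-2) × (W-1→W-3) = (-351.2, 15087.4, 30823).
So ∂z/∂E = −n_x/n_z = 0.01139 and ∂z/∂N = −n_y/n_z = −0.48949.
Intercept c from W-1: 212.1 − 4.59 + 66.57 = 274.08.
At (319, 367): z = 3.6 − 179.6 + 274.08 = 98.1 m.

98 m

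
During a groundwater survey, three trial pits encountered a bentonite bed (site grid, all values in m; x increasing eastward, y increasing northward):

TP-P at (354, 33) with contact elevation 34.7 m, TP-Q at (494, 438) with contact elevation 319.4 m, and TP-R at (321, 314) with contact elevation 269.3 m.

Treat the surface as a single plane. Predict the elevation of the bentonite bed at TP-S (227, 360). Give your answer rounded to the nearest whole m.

333 m

Two edge vectors: TP-P→TP-Q = (140, 405, 284.7), TP-P→TP-R = (-33, 281, 234.6).
Normal n = (TP-P→TP-Q) × (TP-P→TP-R) = (15012.3, -42239.1, 52705).
So ∂z/∂x = −n_x/n_z = −0.28484 and ∂z/∂y = −n_y/n_z = 0.80142.
Intercept c from TP-P: 34.7 + 100.83 − 26.45 = 109.09.
At (227, 360): z = −64.7 + 288.5 + 109.09 = 332.9 m.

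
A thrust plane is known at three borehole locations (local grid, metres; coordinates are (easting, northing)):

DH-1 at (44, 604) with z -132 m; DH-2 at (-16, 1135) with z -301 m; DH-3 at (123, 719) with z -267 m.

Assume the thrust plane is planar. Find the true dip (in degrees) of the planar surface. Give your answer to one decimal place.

49.1°

Let the plane be z = a·E + b·N + c.
DH-2−DH-1: −60a + 531b = −169;  DH-3−DH-1: 79a + 115b = −135.
Solving gives a = −1.06962, b = −0.43913.
Gradient magnitude |∇z| = √(a² + b²) = √(1.14409 + 0.19283) = 1.15626.
True dip = arctan(1.15626) = 49.1°, dipping toward ENE (azimuth ≈ 068°).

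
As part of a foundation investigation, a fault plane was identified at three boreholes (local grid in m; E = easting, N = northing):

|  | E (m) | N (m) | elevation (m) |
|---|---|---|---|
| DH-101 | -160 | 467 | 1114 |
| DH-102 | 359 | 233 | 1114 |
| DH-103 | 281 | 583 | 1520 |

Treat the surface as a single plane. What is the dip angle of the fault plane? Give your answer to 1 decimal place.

54.7°

Let the plane be z = a·E + b·N + c.
DH-102−DH-101: 519a − 234b = 0;  DH-103−DH-101: 441a + 116b = 406.
Solving gives a = 0.58143, b = 1.28958.
Gradient magnitude |∇z| = √(a² + b²) = √(0.33806 + 1.66300) = 1.41459.
True dip = arctan(1.41459) = 54.7°, dipping toward SSW (azimuth ≈ 204°).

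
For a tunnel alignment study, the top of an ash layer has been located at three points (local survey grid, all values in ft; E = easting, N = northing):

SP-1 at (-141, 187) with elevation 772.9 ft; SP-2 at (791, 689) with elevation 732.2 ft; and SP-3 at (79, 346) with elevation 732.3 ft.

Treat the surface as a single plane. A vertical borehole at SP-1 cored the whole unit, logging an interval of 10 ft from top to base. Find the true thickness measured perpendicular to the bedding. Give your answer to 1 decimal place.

Two edge vectors: SP-1→SP-2 = (932, 502, -40.7), SP-1→SP-3 = (220, 159, -40.6).
Normal n = (SP-1→SP-2) × (SP-1→SP-3) = (-13909.9, 28885.2, 37748).
So ∂z/∂E = −n_x/n_z = 0.36849 and ∂z/∂N = −n_y/n_z = −0.76521.
|∇z| = √(a²+b²) = 0.84932, so dip δ = arctan(0.84932) = 40.34°.
True thickness = vertical thickness × cos δ = 10 × cos 40.34° = 7.6 ft.

7.6 ft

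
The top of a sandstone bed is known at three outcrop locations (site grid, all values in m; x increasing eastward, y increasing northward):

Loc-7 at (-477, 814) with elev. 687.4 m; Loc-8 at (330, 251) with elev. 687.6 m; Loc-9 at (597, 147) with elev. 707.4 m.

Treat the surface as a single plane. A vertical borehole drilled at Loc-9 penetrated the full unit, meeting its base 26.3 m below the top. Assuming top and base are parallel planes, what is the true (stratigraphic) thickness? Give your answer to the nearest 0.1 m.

Let the plane be z = a·x + b·y + c.
Loc-8−Loc-7: 807a − 563b = 0.2;  Loc-9−Loc-7: 1074a − 667b = 20.
Solving gives a = 0.16759, b = 0.23986.
|∇z| = √(a²+b²) = 0.29261, so dip δ = arctan(0.29261) = 16.31°.
True thickness = vertical thickness × cos δ = 26.3 × cos 16.31° = 25.2 m.

25.2 m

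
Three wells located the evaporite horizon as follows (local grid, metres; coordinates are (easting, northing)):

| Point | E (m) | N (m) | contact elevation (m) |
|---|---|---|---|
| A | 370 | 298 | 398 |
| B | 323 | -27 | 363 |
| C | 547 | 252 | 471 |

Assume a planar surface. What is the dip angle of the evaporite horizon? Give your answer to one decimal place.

23.1°

Let the plane be z = a·E + b·N + c.
B−A: −47a − 325b = −35;  C−A: 177a − 46b = 73.
Solving gives a = 0.42446, b = 0.04631.
Gradient magnitude |∇z| = √(a² + b²) = √(0.18017 + 0.00214) = 0.42698.
True dip = arctan(0.42698) = 23.1°, dipping toward W (azimuth ≈ 264°).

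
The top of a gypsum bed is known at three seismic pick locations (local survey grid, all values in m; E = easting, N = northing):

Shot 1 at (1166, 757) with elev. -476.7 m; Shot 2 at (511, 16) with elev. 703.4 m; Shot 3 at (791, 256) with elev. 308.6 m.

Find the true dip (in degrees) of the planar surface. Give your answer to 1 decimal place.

Let the plane be z = a·E + b·N + c.
Shot 2−Shot 1: −655a − 741b = 1180.1;  Shot 3−Shot 1: −375a − 501b = 785.3.
Solving gives a = −0.18542, b = −1.42868.
Gradient magnitude |∇z| = √(a² + b²) = √(0.03438 + 2.04112) = 1.44066.
True dip = arctan(1.44066) = 55.2°, dipping toward N (azimuth ≈ 007°).

55.2°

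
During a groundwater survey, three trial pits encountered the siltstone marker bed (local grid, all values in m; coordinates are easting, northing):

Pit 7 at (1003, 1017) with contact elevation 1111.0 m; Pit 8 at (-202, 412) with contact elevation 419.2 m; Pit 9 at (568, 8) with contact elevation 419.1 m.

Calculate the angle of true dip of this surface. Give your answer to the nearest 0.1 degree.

Let the plane be z = a·easting + b·northing + c.
Pit 8−Pit 7: −1205a − 605b = −691.8;  Pit 9−Pit 7: −435a − 1009b = −691.9.
Solving gives a = 0.29331, b = 0.55928.
Gradient magnitude |∇z| = √(a² + b²) = √(0.08603 + 0.31279) = 0.63152.
True dip = arctan(0.63152) = 32.3°, dipping toward SSW (azimuth ≈ 208°).

32.3°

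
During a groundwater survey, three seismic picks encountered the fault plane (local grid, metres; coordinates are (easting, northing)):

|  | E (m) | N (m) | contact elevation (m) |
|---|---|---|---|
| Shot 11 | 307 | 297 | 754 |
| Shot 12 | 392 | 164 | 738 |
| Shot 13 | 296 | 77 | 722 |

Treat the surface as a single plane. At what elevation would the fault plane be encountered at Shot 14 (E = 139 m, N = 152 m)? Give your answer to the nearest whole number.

727 m

Two edge vectors: Shot 11→Shot 12 = (85, -133, -16), Shot 11→Shot 13 = (-11, -220, -32).
Normal n = (Shot 11→Shot 12) × (Shot 11→Shot 13) = (736, 2896, -20163).
So ∂z/∂E = −n_x/n_z = 0.03650 and ∂z/∂N = −n_y/n_z = 0.14363.
Intercept c from Shot 11: 754 − 11.21 − 42.66 = 700.14.
At (139, 152): z = 5.1 + 21.8 + 700.14 = 727.0 m.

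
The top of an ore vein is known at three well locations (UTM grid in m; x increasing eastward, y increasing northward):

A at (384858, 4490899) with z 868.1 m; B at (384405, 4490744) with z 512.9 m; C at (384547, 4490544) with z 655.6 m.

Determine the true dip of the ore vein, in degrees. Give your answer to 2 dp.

39.92°

Let the plane be z = a·x + b·y + c.
B−A: −453a − 155b = −355.2;  C−A: −311a − 355b = −212.5.
Solving gives a = 0.82727, b = −0.12614.
Gradient magnitude |∇z| = √(a² + b²) = √(0.68437 + 0.01591) = 0.83683.
True dip = arctan(0.83683) = 39.92°, dipping toward W (azimuth ≈ 279°).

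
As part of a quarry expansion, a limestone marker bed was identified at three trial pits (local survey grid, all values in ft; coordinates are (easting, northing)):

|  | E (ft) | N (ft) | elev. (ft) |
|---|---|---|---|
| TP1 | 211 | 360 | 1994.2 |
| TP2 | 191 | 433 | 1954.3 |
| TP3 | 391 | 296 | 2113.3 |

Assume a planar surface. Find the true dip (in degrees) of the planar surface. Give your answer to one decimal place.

33.3°

Let the plane be z = a·E + b·N + c.
TP2−TP1: −20a + 73b = −39.9;  TP3−TP1: 180a − 64b = 119.1.
Solving gives a = 0.51777, b = −0.40472.
Gradient magnitude |∇z| = √(a² + b²) = √(0.26808 + 0.16380) = 0.65718.
True dip = arctan(0.65718) = 33.3°, dipping toward NW (azimuth ≈ 308°).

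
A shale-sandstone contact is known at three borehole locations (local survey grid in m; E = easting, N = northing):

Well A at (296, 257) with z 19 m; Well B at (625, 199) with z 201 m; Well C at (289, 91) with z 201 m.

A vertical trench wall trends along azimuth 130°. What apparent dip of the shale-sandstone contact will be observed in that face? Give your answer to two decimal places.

44.66°

Let the plane be z = a·E + b·N + c.
Well B−Well A: 329a − 58b = 182;  Well C−Well A: −7a − 166b = 182.
Solving gives a = 0.35725, b = −1.11145.
Unit vector along 130° is (sin 130°, cos 130°) = (0.7660, -0.6428).
Slope in that direction = a·(0.7660) + b·(-0.6428) = 0.98810.
Apparent dip = arctan|0.98810| = 44.66° (true dip is 49.4°, so apparent ≤ true as expected).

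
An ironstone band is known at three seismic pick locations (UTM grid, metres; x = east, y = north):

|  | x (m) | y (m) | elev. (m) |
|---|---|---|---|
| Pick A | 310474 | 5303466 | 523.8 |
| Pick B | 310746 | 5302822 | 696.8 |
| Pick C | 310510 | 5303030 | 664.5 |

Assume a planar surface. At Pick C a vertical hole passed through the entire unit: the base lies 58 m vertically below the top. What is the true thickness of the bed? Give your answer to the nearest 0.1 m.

54.4 m

Let the plane be z = a·x + b·y + c.
Pick B−Pick A: 272a − 644b = 173;  Pick C−Pick A: 36a − 436b = 140.7.
Solving gives a = −0.15914, b = −0.33585.
|∇z| = √(a²+b²) = 0.37164, so dip δ = arctan(0.37164) = 20.39°.
True thickness = vertical thickness × cos δ = 58 × cos 20.39° = 54.4 m.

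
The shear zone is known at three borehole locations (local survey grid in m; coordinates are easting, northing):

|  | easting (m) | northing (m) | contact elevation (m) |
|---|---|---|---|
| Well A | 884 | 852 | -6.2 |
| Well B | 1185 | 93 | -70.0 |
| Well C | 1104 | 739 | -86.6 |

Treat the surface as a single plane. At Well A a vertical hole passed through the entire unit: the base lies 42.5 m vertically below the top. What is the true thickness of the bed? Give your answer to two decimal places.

39.30 m

Let the plane be z = a·easting + b·northing + c.
Well B−Well A: 301a − 759b = −63.8;  Well C−Well A: 220a − 113b = −80.4.
Solving gives a = −0.40472, b = −0.07644.
|∇z| = √(a²+b²) = 0.41187, so dip δ = arctan(0.41187) = 22.39°.
True thickness = vertical thickness × cos δ = 42.5 × cos 22.39° = 39.30 m.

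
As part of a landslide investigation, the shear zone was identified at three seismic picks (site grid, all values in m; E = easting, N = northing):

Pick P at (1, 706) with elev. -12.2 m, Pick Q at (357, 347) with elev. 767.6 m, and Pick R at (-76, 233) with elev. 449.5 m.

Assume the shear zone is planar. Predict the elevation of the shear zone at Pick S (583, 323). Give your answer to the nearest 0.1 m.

1029.2 m

Let the plane be z = a·E + b·N + c.
Pick Q−Pick P: 356a − 359b = 779.8;  Pick R−Pick P: −77a − 473b = 461.7.
Solving gives a = 1.03604, b = −1.14477.
Then c = -12.2 − a·1 − b·706 = 794.97.
At (583, 323): z = 604.0 − 369.8 + 794.97 = 1029.2 m.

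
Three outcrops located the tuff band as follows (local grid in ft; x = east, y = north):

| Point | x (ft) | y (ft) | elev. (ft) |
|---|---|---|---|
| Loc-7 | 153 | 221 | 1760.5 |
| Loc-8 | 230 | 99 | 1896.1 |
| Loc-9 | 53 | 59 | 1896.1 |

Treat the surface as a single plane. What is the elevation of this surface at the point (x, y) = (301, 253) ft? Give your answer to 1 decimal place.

1761.9 ft

Two edge vectors: Loc-7→Loc-8 = (77, -122, 135.6), Loc-7→Loc-9 = (-100, -162, 135.6).
Normal n = (Loc-7→Loc-8) × (Loc-7→Loc-9) = (5424, -24001.2, -24674).
So ∂z/∂x = −n_x/n_z = 0.21983 and ∂z/∂y = −n_y/n_z = −0.97273.
Intercept c from Loc-7: 1760.5 − 33.63 + 214.97 = 1941.84.
At (301, 253): z = 66.2 − 246.1 + 1941.84 = 1761.9 ft.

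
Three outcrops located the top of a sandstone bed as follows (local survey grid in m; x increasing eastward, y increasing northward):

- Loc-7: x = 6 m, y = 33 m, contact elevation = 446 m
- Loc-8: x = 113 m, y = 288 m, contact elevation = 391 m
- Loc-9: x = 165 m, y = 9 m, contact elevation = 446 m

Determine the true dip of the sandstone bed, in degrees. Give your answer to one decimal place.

Two edge vectors: Loc-7→Loc-8 = (107, 255, -55), Loc-7→Loc-9 = (159, -24, 0).
Normal n = (Loc-7→Loc-8) × (Loc-7→Loc-9) = (-1320, -8745, -43113).
So ∂z/∂x = −n_x/n_z = −0.03062 and ∂z/∂y = −n_y/n_z = −0.20284.
Gradient magnitude |∇z| = √(a² + b²) = √(0.00094 + 0.04114) = 0.20514.
True dip = arctan(0.20514) = 11.6°, dipping toward N (azimuth ≈ 009°).

11.6°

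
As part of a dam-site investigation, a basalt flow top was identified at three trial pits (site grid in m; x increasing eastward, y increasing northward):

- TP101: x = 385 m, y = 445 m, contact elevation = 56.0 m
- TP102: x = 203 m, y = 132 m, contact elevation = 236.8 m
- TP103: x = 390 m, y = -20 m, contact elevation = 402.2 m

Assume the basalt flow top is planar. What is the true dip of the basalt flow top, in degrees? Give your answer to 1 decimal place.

Let the plane be z = a·x + b·y + c.
TP102−TP101: −182a − 313b = 180.8;  TP103−TP101: 5a − 465b = 346.2.
Solving gives a = 0.28179, b = −0.74149.
Gradient magnitude |∇z| = √(a² + b²) = √(0.07940 + 0.54980) = 0.79322.
True dip = arctan(0.79322) = 38.4°, dipping toward NNW (azimuth ≈ 339°).

38.4°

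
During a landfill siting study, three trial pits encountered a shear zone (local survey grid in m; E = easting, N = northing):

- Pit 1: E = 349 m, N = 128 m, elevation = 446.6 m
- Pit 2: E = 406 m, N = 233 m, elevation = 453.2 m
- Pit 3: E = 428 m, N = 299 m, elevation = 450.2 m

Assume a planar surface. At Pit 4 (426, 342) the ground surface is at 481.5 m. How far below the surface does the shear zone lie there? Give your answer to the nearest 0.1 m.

Let the plane be z = a·E + b·N + c.
Pit 2−Pit 1: 57a + 105b = 6.6;  Pit 3−Pit 1: 79a + 171b = 3.6.
Solving gives a = 0.51694, b = −0.21777.
Then c = 446.6 − a·349 − b·128 = 294.06.
At (426, 342): z_contact = 220.22 − 74.48 + 294.06 = 439.80 m.
Depth below ground = 481.5 − 439.80 = 41.7 m.

41.7 m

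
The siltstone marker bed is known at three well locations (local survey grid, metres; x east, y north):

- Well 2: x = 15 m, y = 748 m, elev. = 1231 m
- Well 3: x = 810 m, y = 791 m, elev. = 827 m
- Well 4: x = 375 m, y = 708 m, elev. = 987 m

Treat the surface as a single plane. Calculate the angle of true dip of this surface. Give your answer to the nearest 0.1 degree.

Let the plane be z = a·x + b·y + c.
Well 3−Well 2: 795a + 43b = −404;  Well 4−Well 2: 360a − 40b = −244.
Solving gives a = −0.56371, b = 1.02665.
Gradient magnitude |∇z| = √(a² + b²) = √(0.31776 + 1.05401) = 1.17123.
True dip = arctan(1.17123) = 49.5°, dipping toward SSE (azimuth ≈ 151°).

49.5°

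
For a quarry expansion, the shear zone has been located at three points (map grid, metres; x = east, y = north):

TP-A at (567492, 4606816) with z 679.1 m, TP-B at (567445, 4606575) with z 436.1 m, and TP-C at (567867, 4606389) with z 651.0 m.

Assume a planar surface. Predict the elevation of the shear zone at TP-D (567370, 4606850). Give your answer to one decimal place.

600.4 m

Two edge vectors: TP-A→TP-B = (-47, -241, -243), TP-A→TP-C = (375, -427, -28.1).
Normal n = (TP-A→TP-B) × (TP-A→TP-C) = (-96988.9, -92445.7, 110444).
So ∂z/∂x = −n_x/n_z = 0.878172649 and ∂z/∂y = −n_y/n_z = 0.837036869.
Intercept c from TP-A: 679.1 − 498355.95 − 3856074.84 = −4353751.70.
At (567370, 4606850): z = 498248.8 + 3856103.3 − 4353751.70 = 600.4 m.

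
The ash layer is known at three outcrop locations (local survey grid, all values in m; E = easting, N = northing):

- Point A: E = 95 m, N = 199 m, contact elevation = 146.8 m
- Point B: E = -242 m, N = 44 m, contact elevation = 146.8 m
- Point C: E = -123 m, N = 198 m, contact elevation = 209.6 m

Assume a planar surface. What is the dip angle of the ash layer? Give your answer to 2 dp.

Two edge vectors: Point A→Point B = (-337, -155, 0), Point A→Point C = (-218, -1, 62.8).
Normal n = (Point A→Point B) × (Point A→Point C) = (-9734, 21163.6, -33453).
So ∂z/∂E = −n_x/n_z = −0.29098 and ∂z/∂N = −n_y/n_z = 0.63264.
Gradient magnitude |∇z| = √(a² + b²) = √(0.08467 + 0.40023) = 0.69634.
True dip = arctan(0.69634) = 34.85°, dipping toward SSE (azimuth ≈ 155°).

34.85°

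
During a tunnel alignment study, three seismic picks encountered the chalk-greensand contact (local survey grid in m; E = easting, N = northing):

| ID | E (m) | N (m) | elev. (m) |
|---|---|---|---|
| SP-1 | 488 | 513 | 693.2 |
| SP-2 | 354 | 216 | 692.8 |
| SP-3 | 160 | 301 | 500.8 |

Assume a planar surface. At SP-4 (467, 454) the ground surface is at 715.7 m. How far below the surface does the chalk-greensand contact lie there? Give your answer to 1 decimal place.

17.9 m

Two edge vectors: SP-1→SP-2 = (-134, -297, -0.4), SP-1→SP-3 = (-328, -212, -192.4).
Normal n = (SP-1→SP-2) × (SP-1→SP-3) = (57058, -25650.4, -69008).
So ∂z/∂E = −n_x/n_z = 0.82683 and ∂z/∂N = −n_y/n_z = −0.37170.
Intercept c from SP-1: 693.2 − 403.49 + 190.68 = 480.39.
At (467, 454): z_contact = 386.13 − 168.75 + 480.39 = 697.77 m.
Depth below ground = 715.7 − 697.77 = 17.9 m.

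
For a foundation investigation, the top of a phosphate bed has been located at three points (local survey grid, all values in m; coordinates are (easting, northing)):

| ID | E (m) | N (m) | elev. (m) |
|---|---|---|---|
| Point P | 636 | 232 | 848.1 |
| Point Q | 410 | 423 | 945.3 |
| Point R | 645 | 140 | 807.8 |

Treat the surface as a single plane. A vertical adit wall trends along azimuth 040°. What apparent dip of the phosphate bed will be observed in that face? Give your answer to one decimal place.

16.1°

Two edge vectors: Point P→Point Q = (-226, 191, 97.2), Point P→Point R = (9, -92, -40.3).
Normal n = (Point P→Point Q) × (Point P→Point R) = (1245.1, -8233, 19073).
So ∂z/∂E = −n_x/n_z = −0.06528 and ∂z/∂N = −n_y/n_z = 0.43166.
Unit vector along 040° is (sin 40°, cos 40°) = (0.6428, 0.7660).
Slope in that direction = a·(0.6428) + b·(0.7660) = 0.28871.
Apparent dip = arctan|0.28871| = 16.1° (true dip is 23.6°, so apparent ≤ true as expected).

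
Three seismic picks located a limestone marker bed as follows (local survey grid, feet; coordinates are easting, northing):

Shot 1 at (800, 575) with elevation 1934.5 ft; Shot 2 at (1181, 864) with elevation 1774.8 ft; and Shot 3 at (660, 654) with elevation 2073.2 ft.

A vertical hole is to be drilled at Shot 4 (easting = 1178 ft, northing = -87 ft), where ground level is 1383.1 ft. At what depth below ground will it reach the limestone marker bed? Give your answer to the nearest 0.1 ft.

Let the plane be z = a·easting + b·northing + c.
Shot 2−Shot 1: 381a + 289b = −159.7;  Shot 3−Shot 1: −140a + 79b = 138.7.
Solving gives a = −0.746901, b = 0.432074.
Then c = 1934.5 − a·800 − b·575 = 2283.58.
At (1178, -87): z_contact = −879.85 − 37.59 + 2283.58 = 1366.14 ft.
Depth below ground = 1383.1 − 1366.14 = 17.0 ft.

17.0 ft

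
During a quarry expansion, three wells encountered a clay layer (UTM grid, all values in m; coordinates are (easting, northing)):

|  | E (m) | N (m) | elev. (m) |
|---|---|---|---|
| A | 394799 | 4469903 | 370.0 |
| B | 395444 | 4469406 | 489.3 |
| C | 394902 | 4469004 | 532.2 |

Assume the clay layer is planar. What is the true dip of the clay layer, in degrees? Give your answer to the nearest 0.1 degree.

Two edge vectors: A→B = (645, -497, 119.3), A→C = (103, -899, 162.2).
Normal n = (A→B) × (A→C) = (26637.3, -92331.1, -528664).
So ∂z/∂E = −n_x/n_z = 0.05039 and ∂z/∂N = −n_y/n_z = −0.17465.
Gradient magnitude |∇z| = √(a² + b²) = √(0.00254 + 0.03050) = 0.18177.
True dip = arctan(0.18177) = 10.3°, dipping toward NNW (azimuth ≈ 344°).

10.3°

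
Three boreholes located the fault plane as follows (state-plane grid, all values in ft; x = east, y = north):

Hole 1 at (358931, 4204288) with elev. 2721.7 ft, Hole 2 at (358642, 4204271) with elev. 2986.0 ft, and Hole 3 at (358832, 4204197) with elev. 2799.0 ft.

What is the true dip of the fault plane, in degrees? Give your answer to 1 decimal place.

Let the plane be z = a·x + b·y + c.
Hole 2−Hole 1: −289a − 17b = 264.3;  Hole 3−Hole 1: −99a − 91b = 77.3.
Solving gives a = −0.92368, b = 0.15543.
Gradient magnitude |∇z| = √(a² + b²) = √(0.85318 + 0.02416) = 0.93666.
True dip = arctan(0.93666) = 43.1°, dipping toward E (azimuth ≈ 100°).

43.1°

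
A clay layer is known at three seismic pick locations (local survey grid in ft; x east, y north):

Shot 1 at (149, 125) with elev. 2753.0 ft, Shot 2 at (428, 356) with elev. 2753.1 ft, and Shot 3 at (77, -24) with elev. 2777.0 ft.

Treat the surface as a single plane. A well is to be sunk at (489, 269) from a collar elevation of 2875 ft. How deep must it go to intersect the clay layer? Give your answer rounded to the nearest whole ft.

85 ft

Let the plane be z = a·x + b·y + c.
Shot 2−Shot 1: 279a + 231b = 0.1;  Shot 3−Shot 1: −72a − 149b = 24.
Solving gives a = 0.22290, b = −0.26878.
Then c = 2753 − a·149 − b·125 = 2753.39.
At (489, 269): z_contact = 109.0 − 72.3 + 2753.39 = 2790.1 ft.
Depth below ground = 2875 − 2790.1 = 85 ft.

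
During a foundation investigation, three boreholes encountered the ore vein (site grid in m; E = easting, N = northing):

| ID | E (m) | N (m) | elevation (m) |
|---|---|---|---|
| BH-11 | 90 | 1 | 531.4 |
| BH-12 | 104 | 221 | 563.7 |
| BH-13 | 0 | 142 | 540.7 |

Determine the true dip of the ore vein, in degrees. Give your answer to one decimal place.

Let the plane be z = a·E + b·N + c.
BH-12−BH-11: 14a + 220b = 32.3;  BH-13−BH-11: −90a + 141b = 9.3.
Solving gives a = 0.11520, b = 0.13949.
Gradient magnitude |∇z| = √(a² + b²) = √(0.01327 + 0.01946) = 0.18091.
True dip = arctan(0.18091) = 10.3°, dipping toward SW (azimuth ≈ 220°).

10.3°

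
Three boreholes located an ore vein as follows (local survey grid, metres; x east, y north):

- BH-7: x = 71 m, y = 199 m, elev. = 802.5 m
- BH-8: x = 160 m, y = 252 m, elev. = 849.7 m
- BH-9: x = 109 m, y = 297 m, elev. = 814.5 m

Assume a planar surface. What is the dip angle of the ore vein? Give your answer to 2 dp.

31.15°

Let the plane be z = a·x + b·y + c.
BH-8−BH-7: 89a + 53b = 47.2;  BH-9−BH-7: 38a + 98b = 12.
Solving gives a = 0.59475, b = −0.10817.
Gradient magnitude |∇z| = √(a² + b²) = √(0.35373 + 0.01170) = 0.60451.
True dip = arctan(0.60451) = 31.15°, dipping toward W (azimuth ≈ 280°).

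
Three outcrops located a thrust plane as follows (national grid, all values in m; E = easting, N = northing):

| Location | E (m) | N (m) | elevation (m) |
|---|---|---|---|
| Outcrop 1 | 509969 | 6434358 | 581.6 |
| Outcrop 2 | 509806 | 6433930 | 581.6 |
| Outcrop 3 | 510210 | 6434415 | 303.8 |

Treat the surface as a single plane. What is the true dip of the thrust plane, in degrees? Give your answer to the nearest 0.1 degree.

Two edge vectors: Outcrop 1→Outcrop 2 = (-163, -428, 0), Outcrop 1→Outcrop 3 = (241, 57, -277.8).
Normal n = (Outcrop 1→Outcrop 2) × (Outcrop 1→Outcrop 3) = (118898.4, -45281.4, 93857).
So ∂z/∂E = −n_x/n_z = −1.26680 and ∂z/∂N = −n_y/n_z = 0.48245.
Gradient magnitude |∇z| = √(a² + b²) = √(1.60479 + 0.23276) = 1.35556.
True dip = arctan(1.35556) = 53.6°, dipping toward ESE (azimuth ≈ 111°).

53.6°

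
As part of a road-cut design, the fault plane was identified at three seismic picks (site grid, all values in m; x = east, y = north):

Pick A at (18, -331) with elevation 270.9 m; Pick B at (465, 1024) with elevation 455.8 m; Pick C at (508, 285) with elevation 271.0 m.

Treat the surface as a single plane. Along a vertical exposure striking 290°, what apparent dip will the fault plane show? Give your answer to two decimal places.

Two edge vectors: Pick A→Pick B = (447, 1355, 184.9), Pick A→Pick C = (490, 616, 0.1).
Normal n = (Pick A→Pick B) × (Pick A→Pick C) = (-113762.9, 90556.3, -388598).
So ∂z/∂x = −n_x/n_z = −0.29275 and ∂z/∂y = −n_y/n_z = 0.23303.
Unit vector along 290° is (sin 290°, cos 290°) = (-0.9397, 0.3420).
Slope in that direction = a·(-0.9397) + b·(0.3420) = 0.35480.
Apparent dip = arctan|0.35480| = 19.53° (true dip is 20.5°, so apparent ≤ true as expected).

19.53°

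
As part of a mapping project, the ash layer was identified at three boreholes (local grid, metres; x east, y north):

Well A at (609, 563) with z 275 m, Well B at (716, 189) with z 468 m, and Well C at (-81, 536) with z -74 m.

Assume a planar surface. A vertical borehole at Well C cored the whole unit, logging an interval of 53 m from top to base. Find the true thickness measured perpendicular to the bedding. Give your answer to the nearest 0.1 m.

Let the plane be z = a·x + b·y + c.
Well B−Well A: 107a − 374b = 193;  Well C−Well A: −690a − 27b = −349.
Solving gives a = 0.52017, b = −0.36723.
|∇z| = √(a²+b²) = 0.63673, so dip δ = arctan(0.63673) = 32.49°.
True thickness = vertical thickness × cos δ = 53 × cos 32.49° = 44.7 m.

44.7 m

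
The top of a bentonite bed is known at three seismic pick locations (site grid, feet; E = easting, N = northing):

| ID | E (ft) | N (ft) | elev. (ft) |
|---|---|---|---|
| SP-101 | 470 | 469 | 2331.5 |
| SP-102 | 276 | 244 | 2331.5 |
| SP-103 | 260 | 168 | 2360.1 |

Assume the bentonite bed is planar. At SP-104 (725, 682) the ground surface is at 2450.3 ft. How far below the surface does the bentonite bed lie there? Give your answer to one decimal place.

77.6 ft

Let the plane be z = a·E + b·N + c.
SP-102−SP-101: −194a − 225b = 0;  SP-103−SP-101: −210a − 301b = 28.6.
Solving gives a = 0.57744, b = −0.49788.
Then c = 2331.5 − a·470 − b·469 = 2293.61.
At (725, 682): z_contact = 418.64 − 339.56 + 2293.61 = 2372.70 ft.
Depth below ground = 2450.3 − 2372.70 = 77.6 ft.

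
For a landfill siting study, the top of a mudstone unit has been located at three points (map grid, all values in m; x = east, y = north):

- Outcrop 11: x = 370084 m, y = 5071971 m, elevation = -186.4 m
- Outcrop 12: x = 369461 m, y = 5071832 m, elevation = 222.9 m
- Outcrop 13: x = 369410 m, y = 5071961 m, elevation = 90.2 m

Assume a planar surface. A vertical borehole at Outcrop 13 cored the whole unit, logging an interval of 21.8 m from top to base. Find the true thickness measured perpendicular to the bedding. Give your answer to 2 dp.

13.64 m

Two edge vectors: Outcrop 11→Outcrop 12 = (-623, -139, 409.3), Outcrop 11→Outcrop 13 = (-674, -10, 276.6).
Normal n = (Outcrop 11→Outcrop 12) × (Outcrop 11→Outcrop 13) = (-34354.4, -103546.4, -87456).
So ∂z/∂x = −n_x/n_z = −0.39282 and ∂z/∂y = −n_y/n_z = −1.18398.
|∇z| = √(a²+b²) = 1.24745, so dip δ = arctan(1.24745) = 51.28°.
True thickness = vertical thickness × cos δ = 21.8 × cos 51.28° = 13.64 m.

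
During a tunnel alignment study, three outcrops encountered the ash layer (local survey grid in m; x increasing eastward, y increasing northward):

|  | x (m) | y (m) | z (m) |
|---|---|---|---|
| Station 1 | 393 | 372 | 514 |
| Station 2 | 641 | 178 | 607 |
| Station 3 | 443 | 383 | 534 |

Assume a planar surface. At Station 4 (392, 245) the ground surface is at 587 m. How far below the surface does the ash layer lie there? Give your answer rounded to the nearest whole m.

Two edge vectors: Station 1→Station 2 = (248, -194, 93), Station 1→Station 3 = (50, 11, 20).
Normal n = (Station 1→Station 2) × (Station 1→Station 3) = (-4903, -310, 12428).
So ∂z/∂x = −n_x/n_z = 0.39451 and ∂z/∂y = −n_y/n_z = 0.02494.
Intercept c from Station 1: 514 − 155.04 − 9.28 = 349.68.
At (392, 245): z_contact = 154.6 + 6.1 + 349.68 = 510.4 m.
Depth below ground = 587 − 510.4 = 77 m.

77 m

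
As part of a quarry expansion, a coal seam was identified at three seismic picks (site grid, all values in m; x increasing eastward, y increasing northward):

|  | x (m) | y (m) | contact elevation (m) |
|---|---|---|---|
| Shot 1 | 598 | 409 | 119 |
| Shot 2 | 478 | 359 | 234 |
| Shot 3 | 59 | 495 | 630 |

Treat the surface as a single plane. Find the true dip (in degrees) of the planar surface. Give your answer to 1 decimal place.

43.6°

Two edge vectors: Shot 1→Shot 2 = (-120, -50, 115), Shot 1→Shot 3 = (-539, 86, 511).
Normal n = (Shot 1→Shot 2) × (Shot 1→Shot 3) = (-35440, -665, -37270).
So ∂z/∂x = −n_x/n_z = −0.95090 and ∂z/∂y = −n_y/n_z = −0.01784.
Gradient magnitude |∇z| = √(a² + b²) = √(0.90421 + 0.00032) = 0.95107.
True dip = arctan(0.95107) = 43.6°, dipping toward E (azimuth ≈ 089°).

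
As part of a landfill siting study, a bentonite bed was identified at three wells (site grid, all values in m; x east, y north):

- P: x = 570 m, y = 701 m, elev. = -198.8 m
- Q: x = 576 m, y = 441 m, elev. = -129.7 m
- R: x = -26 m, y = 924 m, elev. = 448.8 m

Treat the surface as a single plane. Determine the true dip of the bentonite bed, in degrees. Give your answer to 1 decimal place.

50.9°

Let the plane be z = a·x + b·y + c.
Q−P: 6a − 260b = 69.1;  R−P: −596a + 223b = 647.6.
Solving gives a = −1.19635, b = −0.29338.
Gradient magnitude |∇z| = √(a² + b²) = √(1.43125 + 0.08607) = 1.23179.
True dip = arctan(1.23179) = 50.9°, dipping toward ENE (azimuth ≈ 076°).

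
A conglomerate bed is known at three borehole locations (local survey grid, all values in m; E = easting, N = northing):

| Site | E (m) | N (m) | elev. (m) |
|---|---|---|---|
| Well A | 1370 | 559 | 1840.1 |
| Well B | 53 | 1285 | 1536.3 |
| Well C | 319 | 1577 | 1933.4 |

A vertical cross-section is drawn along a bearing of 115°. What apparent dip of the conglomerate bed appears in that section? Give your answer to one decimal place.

Let the plane be z = a·E + b·N + c.
Well B−Well A: −1317a + 726b = −303.8;  Well C−Well A: −1051a + 1018b = 93.3.
Solving gives a = 0.65262, b = 0.76542.
Unit vector along 115° is (sin 115°, cos 115°) = (0.9063, -0.4226).
Slope in that direction = a·(0.9063) + b·(-0.4226) = 0.26799.
Apparent dip = arctan|0.26799| = 15.0° (true dip is 45.2°, so apparent ≤ true as expected).

15.0°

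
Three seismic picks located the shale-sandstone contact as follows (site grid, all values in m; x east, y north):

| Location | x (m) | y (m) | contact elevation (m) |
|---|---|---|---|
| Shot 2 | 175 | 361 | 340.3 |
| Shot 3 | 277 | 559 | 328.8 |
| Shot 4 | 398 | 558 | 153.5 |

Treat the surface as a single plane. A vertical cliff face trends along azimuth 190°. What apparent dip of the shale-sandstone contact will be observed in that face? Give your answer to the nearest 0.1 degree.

23.0°

Let the plane be z = a·x + b·y + c.
Shot 3−Shot 2: 102a + 198b = −11.5;  Shot 4−Shot 2: 223a + 197b = −186.8.
Solving gives a = −1.44310, b = 0.68533.
Unit vector along 190° is (sin 190°, cos 190°) = (-0.1736, -0.9848).
Slope in that direction = a·(-0.1736) + b·(-0.9848) = −0.42433.
Apparent dip = arctan|0.42433| = 23.0° (true dip is 58.0°, so apparent ≤ true as expected).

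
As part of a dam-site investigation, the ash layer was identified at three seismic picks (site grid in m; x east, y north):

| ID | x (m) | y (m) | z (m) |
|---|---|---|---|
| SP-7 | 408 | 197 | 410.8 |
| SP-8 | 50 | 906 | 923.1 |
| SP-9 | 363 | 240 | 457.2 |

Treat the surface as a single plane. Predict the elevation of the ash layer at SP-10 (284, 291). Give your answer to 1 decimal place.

Let the plane be z = a·x + b·y + c.
SP-8−SP-7: −358a + 709b = 512.3;  SP-9−SP-7: −45a + 43b = 46.4.
Solving gives a = −0.65827, b = 0.39018.
Then c = 410.8 − a·408 − b·197 = 602.51.
At (284, 291): z = −186.9 + 113.5 + 602.51 = 529.1 m.

529.1 m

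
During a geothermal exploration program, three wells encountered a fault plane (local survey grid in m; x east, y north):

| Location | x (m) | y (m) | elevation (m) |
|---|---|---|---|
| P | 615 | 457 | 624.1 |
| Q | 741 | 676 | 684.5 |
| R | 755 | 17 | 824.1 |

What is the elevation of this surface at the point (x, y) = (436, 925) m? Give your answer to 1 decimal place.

Two edge vectors: P→Q = (126, 219, 60.4), P→R = (140, -440, 200).
Normal n = (P→Q) × (P→R) = (70376, -16744, -86100).
So ∂z/∂x = −n_x/n_z = 0.81738 and ∂z/∂y = −n_y/n_z = −0.19447.
Intercept c from P: 624.1 − 502.69 + 88.87 = 210.29.
At (436, 925): z = 356.4 − 179.9 + 210.29 = 386.8 m.

386.8 m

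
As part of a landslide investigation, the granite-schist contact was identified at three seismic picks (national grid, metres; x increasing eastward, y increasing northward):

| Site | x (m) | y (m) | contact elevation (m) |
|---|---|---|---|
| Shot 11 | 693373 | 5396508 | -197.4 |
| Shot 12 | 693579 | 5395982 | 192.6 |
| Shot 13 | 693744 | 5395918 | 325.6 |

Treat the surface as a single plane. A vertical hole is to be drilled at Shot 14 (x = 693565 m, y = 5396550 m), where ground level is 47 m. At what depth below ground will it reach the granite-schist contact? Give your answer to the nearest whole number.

Two edge vectors: Shot 11→Shot 12 = (206, -526, 390), Shot 11→Shot 13 = (371, -590, 523).
Normal n = (Shot 11→Shot 12) × (Shot 11→Shot 13) = (-44998, 36952, 73606).
So ∂z/∂x = −n_x/n_z = 0.61133603 and ∂z/∂y = −n_y/n_z = −0.50202429.
Intercept c from Shot 11: -197.4 − 423883.90 + 2709178.11 = 2285096.81.
At (693565, 5396550): z_contact = 424001.3 − 2709199.2 + 2285096.81 = -101.1 m.
Depth below ground = 47 − (-101.1) = 148 m.

148 m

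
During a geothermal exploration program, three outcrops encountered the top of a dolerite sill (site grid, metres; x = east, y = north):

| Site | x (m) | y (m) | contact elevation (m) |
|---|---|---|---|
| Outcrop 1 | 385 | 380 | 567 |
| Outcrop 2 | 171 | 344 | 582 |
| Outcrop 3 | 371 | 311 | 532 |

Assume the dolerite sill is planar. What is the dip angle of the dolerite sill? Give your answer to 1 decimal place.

29.4°

Two edge vectors: Outcrop 1→Outcrop 2 = (-214, -36, 15), Outcrop 1→Outcrop 3 = (-14, -69, -35).
Normal n = (Outcrop 1→Outcrop 2) × (Outcrop 1→Outcrop 3) = (2295, -7700, 14262).
So ∂z/∂x = −n_x/n_z = −0.16092 and ∂z/∂y = −n_y/n_z = 0.53990.
Gradient magnitude |∇z| = √(a² + b²) = √(0.02589 + 0.29149) = 0.56337.
True dip = arctan(0.56337) = 29.4°, dipping toward SSE (azimuth ≈ 163°).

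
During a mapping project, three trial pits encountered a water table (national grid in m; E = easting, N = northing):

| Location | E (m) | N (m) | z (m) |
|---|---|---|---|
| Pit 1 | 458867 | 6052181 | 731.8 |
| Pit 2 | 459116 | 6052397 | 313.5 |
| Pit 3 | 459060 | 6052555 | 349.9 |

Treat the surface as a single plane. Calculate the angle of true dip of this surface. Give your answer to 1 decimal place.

55.7°

Two edge vectors: Pit 1→Pit 2 = (249, 216, -418.3), Pit 1→Pit 3 = (193, 374, -381.9).
Normal n = (Pit 1→Pit 2) × (Pit 1→Pit 3) = (73953.8, 14361.2, 51438).
So ∂z/∂E = −n_x/n_z = −1.43773 and ∂z/∂N = −n_y/n_z = −0.27919.
Gradient magnitude |∇z| = √(a² + b²) = √(2.06706 + 0.07795) = 1.46458.
True dip = arctan(1.46458) = 55.7°, dipping toward E (azimuth ≈ 079°).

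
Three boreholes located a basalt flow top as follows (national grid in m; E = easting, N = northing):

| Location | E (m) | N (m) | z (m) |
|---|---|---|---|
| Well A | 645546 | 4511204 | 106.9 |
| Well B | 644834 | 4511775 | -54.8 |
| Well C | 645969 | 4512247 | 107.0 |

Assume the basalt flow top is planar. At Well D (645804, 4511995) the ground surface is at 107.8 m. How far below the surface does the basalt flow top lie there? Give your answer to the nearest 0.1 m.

Let the plane be z = a·E + b·N + c.
Well B−Well A: −712a + 571b = −161.7;  Well C−Well A: 423a + 1043b = 0.1.
Solving gives a = 0.171427497, b = −0.069428410.
Then c = 106.9 − a·645546 − b·4511204 = 202648.28.
At (645804, 4511995): z_contact = 110708.56 − 313260.64 + 202648.28 = 96.21 m.
Depth below ground = 107.8 − 96.21 = 11.6 m.

11.6 m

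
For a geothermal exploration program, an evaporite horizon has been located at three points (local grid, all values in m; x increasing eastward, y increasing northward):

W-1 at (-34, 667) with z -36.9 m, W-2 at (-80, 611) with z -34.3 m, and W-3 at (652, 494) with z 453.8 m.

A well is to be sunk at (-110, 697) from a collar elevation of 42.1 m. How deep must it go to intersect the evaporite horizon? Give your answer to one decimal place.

Let the plane be z = a·x + b·y + c.
W-2−W-1: −46a − 56b = 2.6;  W-3−W-1: 686a − 173b = 490.7.
Solving gives a = 0.58286, b = −0.52520.
Then c = -36.9 − a·-34 − b·667 = 333.23.
At (-110, 697): z_contact = −64.11 − 366.07 + 333.23 = -96.95 m.
Depth below ground = 42.1 − (-96.95) = 139.1 m.

139.1 m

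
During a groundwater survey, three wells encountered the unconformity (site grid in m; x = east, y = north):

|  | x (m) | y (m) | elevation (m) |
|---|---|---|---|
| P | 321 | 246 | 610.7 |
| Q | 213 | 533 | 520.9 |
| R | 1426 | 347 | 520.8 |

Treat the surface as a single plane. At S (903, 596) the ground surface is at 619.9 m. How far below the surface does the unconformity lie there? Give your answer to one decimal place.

155.1 m

Two edge vectors: P→Q = (-108, 287, -89.8), P→R = (1105, 101, -89.9).
Normal n = (P→Q) × (P→R) = (-16731.5, -108938.2, -328043).
So ∂z/∂x = −n_x/n_z = −0.051004 and ∂z/∂y = −n_y/n_z = −0.332085.
Intercept c from P: 610.7 + 16.37 + 81.69 = 708.77.
At (903, 596): z_contact = −46.06 − 197.92 + 708.77 = 464.79 m.
Depth below ground = 619.9 − 464.79 = 155.1 m.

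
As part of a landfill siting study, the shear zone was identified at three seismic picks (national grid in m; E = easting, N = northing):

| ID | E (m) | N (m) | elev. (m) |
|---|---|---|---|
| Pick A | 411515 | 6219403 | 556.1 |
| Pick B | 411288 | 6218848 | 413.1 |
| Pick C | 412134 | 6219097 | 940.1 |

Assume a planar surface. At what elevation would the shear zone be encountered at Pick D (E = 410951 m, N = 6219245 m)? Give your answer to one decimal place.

Two edge vectors: Pick A→Pick B = (-227, -555, -143), Pick A→Pick C = (619, -306, 384).
Normal n = (Pick A→Pick B) × (Pick A→Pick C) = (-256878, -1349, 413007).
So ∂z/∂E = −n_x/n_z = 0.621970088 and ∂z/∂N = −n_y/n_z = 0.003266288.
Intercept c from Pick A: 556.1 − 255950.02 − 20314.36 = −275708.28.
At (410951, 6219245): z = 255599.2 + 20313.8 − 275708.28 = 204.8 m.

204.8 m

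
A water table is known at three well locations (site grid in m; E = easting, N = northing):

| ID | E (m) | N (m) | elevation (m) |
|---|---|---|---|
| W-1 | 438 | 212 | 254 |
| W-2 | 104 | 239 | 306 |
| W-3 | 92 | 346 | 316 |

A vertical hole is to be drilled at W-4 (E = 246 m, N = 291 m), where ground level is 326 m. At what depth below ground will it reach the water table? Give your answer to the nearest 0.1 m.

Let the plane be z = a·E + b·N + c.
W-2−W-1: −334a + 27b = 52;  W-3−W-1: −346a + 134b = 62.
Solving gives a = −0.14949, b = 0.07669.
Then c = 254 − a·438 − b·212 = 303.22.
At (246, 291): z_contact = −36.77 + 22.32 + 303.22 = 288.76 m.
Depth below ground = 326 − 288.76 = 37.2 m.

37.2 m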